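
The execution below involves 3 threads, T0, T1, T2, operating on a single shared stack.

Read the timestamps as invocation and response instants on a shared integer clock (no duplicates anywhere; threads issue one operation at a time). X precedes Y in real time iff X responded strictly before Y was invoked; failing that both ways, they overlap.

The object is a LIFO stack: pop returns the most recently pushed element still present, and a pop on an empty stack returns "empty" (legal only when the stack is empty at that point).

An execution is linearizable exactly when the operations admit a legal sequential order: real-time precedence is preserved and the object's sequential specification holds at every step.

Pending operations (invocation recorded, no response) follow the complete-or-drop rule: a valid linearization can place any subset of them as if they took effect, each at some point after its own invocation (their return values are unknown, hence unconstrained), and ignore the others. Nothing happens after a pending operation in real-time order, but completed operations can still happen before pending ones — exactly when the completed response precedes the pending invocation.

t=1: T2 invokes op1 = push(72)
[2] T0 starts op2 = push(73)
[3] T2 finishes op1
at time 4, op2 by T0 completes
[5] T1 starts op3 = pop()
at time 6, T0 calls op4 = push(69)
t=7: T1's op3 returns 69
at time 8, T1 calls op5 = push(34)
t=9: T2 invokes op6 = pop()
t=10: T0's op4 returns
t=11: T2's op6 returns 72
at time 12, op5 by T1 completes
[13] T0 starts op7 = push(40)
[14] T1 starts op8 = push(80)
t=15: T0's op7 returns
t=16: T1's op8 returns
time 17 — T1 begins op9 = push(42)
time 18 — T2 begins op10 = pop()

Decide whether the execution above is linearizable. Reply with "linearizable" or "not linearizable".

a witness: op2, op1, op4, op3, op6, op5, op7, op8
step 1: op2 push(73) — stack <73>
step 2: op1 push(72) — stack <73,72>
step 3: op4 push(69) — stack <73,72,69>
step 4: op3 pop() → 69 — stack <73,72>
step 5: op6 pop() → 72 — stack <73>
step 6: op5 push(34) — stack <73,34>
step 7: op7 push(40) — stack <73,34,40>
step 8: op8 push(80) — stack <73,34,40,80>

linearizable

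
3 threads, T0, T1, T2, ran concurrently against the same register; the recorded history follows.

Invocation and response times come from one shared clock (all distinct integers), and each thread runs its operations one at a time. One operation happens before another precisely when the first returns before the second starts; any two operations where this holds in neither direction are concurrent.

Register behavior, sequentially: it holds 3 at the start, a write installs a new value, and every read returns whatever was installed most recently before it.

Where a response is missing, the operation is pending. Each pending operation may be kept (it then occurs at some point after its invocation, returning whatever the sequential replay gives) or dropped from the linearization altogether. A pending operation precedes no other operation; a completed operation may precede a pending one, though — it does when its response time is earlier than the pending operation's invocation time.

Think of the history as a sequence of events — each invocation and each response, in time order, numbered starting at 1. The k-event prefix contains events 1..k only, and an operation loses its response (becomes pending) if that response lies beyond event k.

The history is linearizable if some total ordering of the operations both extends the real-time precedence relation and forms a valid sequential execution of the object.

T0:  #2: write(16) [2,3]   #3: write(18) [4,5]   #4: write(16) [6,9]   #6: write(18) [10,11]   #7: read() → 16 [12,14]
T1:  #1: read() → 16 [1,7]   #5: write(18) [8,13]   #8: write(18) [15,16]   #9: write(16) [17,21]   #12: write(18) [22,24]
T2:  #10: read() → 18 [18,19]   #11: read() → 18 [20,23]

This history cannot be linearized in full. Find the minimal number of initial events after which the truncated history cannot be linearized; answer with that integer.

14

events 1..13 are linearizable; a witness order is #2, #1, #3, #4, #5, #6:
step 1: #2 write(16) — value 16
step 2: #1 read() → 16 — value 16
step 3: #3 write(18) — value 18
step 4: #4 write(16) — value 16
step 5: #5 write(18) — value 18
step 6: #6 write(18) — value 18
with event 14 included (#7 responding at time 14), all real-time-consistent orders fail
sample order #1, #2, #3, #4, #5, #6, #7 stalls at step 1 — #1 read() → 16 has no legal effect
sample order #1, #2, #3, #4, #6, #5, #7 stalls at step 1 — #1 read() → 16 has no legal effect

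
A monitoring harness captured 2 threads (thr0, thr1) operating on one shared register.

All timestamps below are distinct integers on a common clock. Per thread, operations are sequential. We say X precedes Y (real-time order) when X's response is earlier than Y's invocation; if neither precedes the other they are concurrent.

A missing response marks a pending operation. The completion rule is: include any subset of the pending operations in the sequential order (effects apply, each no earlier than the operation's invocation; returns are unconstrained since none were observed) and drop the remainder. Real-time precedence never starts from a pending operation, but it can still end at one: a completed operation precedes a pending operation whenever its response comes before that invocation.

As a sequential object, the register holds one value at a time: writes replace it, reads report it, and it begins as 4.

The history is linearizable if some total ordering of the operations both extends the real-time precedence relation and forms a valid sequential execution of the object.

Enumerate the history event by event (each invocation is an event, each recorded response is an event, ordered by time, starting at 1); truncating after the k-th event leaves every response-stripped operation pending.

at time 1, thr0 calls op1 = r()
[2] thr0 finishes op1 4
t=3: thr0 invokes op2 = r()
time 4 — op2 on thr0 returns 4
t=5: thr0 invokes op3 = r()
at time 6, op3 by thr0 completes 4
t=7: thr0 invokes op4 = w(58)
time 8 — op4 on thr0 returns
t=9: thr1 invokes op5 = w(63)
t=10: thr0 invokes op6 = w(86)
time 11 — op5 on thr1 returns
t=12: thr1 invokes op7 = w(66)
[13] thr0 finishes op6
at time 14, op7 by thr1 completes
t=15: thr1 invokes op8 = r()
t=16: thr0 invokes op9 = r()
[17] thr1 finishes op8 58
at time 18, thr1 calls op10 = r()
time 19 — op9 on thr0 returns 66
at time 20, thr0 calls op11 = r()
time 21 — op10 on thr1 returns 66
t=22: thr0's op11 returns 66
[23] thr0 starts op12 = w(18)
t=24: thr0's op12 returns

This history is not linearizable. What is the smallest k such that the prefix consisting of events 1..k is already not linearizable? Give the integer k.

events 1..16 are linearizable, e.g. via op1, op2, op3, op4, op5, op6, op7:
after step 1 (op1 r() → 4): value 4
after step 2 (op2 r() → 4): value 4
after step 3 (op3 r() → 4): value 4
after step 4 (op4 w(58)): value 58
after step 5 (op5 w(63)): value 63
after step 6 (op6 w(86)): value 86
after step 7 (op7 w(66)): value 66
with event 17 included (op8 responding at time 17), all real-time-consistent orders fail
no completion choice of the 1 pending operation (op9) rescues it — every subset was tried
one such order, op1, op2, op3, op4, op5, op6, op7, op8 (pending dropped), breaks at step 8 where op8 r() → 58 is illegal
one such order, op1, op2, op3, op4, op5, op7, op6, op8 (pending dropped), breaks at step 8 where op8 r() → 58 is illegal

17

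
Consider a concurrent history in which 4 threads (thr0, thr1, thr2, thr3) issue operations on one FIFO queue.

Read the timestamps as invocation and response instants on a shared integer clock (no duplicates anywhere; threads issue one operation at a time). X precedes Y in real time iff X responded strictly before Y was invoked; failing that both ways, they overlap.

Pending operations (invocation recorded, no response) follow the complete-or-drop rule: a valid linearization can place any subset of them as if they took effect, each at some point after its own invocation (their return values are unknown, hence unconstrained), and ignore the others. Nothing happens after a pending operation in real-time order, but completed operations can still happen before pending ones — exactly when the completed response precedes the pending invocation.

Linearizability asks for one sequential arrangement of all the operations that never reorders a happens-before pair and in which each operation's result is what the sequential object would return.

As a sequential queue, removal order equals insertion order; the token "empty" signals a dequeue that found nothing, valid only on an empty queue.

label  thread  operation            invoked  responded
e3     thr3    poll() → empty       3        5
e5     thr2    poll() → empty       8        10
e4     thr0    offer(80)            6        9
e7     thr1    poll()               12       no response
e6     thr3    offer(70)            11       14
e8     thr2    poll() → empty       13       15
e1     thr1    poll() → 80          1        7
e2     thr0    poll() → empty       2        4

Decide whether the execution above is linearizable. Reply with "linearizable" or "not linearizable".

linearizable

a witness: e2, e3, e4, e1, e5, e6, e7, e8
1. e2 poll() → empty, leaving queue <>
2. e3 poll() → empty, leaving queue <>
3. e4 offer(80), leaving queue <80>
4. e1 poll() → 80, leaving queue <>
5. e5 poll() → empty, leaving queue <>
6. e6 offer(70), leaving queue <70>
7. e7 poll() (pending, included), leaving queue <>
8. e8 poll() → empty, leaving queue <>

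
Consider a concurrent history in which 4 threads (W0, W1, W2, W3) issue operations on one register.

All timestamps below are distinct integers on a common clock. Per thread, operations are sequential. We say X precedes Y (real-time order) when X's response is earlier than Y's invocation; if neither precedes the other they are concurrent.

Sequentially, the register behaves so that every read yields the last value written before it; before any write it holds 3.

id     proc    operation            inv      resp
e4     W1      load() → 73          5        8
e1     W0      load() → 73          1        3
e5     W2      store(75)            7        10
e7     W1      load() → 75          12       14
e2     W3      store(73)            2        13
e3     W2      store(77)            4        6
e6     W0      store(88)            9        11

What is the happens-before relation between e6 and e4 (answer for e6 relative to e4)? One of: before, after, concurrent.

e6 spans [9,11], e4 spans [5,8]
resp(e4)=8 < inv(e6)=9

after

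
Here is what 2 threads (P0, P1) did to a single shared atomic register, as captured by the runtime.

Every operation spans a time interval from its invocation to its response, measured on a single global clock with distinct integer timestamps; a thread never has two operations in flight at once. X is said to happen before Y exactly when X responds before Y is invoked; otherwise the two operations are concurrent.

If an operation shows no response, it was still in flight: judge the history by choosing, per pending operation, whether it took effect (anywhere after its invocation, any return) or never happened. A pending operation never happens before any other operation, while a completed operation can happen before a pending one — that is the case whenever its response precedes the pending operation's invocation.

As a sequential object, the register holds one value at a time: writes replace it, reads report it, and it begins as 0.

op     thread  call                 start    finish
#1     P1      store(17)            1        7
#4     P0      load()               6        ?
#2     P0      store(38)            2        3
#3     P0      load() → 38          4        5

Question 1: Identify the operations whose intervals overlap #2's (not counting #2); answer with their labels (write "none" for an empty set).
#1

#2 spans [2,3]: anything still running between times 2 and 3 counts as concurrent
#1 [1,7]: concurrent
#3 [4,5]: after
#4 [6,…): after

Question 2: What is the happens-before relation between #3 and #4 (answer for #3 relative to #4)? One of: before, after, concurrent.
before

#3 spans [4,5], #4 spans [6,…)
resp(#3)=5 < inv(#4)=6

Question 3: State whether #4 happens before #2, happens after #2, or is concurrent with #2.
after

#4 spans [6,…), #2 spans [2,3]
resp(#2)=3 < inv(#4)=6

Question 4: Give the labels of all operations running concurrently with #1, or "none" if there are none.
#2, #3, #4

#1 spans [1,7]; an op avoiding the whole window 1..7 is ordered, any other is concurrent
#2 [2,3]: concurrent
#3 [4,5]: concurrent
#4 [6,…): concurrent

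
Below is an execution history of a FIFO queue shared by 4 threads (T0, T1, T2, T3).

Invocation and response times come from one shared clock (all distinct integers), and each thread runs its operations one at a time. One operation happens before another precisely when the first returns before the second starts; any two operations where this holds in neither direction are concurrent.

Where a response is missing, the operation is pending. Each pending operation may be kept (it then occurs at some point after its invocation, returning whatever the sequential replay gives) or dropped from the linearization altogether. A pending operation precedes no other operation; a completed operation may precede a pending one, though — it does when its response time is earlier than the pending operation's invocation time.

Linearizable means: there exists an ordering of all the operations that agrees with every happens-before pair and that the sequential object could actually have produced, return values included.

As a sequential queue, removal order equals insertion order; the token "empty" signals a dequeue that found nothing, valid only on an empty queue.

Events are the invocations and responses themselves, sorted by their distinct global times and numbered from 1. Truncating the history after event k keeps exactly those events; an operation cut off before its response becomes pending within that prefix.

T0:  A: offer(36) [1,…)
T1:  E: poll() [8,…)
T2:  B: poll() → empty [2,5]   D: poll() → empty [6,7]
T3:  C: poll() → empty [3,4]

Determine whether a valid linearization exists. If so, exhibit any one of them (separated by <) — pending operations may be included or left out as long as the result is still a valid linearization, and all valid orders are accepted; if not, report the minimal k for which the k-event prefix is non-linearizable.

linearizable — witness: B < C < D

step 1: B poll() → empty — queue <>
step 2: C poll() → empty — queue <>
step 3: D poll() → empty — queue <>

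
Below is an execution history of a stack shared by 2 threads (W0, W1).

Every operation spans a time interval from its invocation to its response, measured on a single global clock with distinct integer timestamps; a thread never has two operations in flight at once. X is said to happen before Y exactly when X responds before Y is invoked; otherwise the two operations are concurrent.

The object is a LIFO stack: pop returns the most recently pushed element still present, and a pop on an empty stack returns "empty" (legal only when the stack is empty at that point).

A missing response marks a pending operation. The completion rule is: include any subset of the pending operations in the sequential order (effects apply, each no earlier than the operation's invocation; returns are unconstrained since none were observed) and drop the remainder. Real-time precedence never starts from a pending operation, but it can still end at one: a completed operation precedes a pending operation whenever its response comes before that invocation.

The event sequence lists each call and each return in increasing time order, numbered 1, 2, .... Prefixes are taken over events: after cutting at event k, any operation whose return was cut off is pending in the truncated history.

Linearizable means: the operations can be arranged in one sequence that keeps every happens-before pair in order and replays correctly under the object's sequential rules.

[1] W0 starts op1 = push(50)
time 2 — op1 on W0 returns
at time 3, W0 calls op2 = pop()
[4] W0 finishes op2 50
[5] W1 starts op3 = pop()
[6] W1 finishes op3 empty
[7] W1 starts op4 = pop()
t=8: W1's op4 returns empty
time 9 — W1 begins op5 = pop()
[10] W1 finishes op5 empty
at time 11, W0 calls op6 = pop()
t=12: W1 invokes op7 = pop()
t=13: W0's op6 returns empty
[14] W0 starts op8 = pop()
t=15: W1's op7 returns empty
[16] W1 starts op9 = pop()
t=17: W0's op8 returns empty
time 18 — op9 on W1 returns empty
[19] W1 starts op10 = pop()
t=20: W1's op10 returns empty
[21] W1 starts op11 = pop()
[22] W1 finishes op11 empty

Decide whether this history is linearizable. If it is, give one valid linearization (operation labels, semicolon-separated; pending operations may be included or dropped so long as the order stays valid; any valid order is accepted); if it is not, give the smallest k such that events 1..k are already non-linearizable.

linearizable — witness: op1; op2; op3; op4; op5; op6; op7; op8; op9; op10; op11

1. op1 push(50), leaving stack <50>
2. op2 pop() → 50, leaving stack <>
3. op3 pop() → empty, leaving stack <>
4. op4 pop() → empty, leaving stack <>
5. op5 pop() → empty, leaving stack <>
6. op6 pop() → empty, leaving stack <>
7. op7 pop() → empty, leaving stack <>
8. op8 pop() → empty, leaving stack <>
9. op9 pop() → empty, leaving stack <>
10. op10 pop() → empty, leaving stack <>
11. op11 pop() → empty, leaving stack <>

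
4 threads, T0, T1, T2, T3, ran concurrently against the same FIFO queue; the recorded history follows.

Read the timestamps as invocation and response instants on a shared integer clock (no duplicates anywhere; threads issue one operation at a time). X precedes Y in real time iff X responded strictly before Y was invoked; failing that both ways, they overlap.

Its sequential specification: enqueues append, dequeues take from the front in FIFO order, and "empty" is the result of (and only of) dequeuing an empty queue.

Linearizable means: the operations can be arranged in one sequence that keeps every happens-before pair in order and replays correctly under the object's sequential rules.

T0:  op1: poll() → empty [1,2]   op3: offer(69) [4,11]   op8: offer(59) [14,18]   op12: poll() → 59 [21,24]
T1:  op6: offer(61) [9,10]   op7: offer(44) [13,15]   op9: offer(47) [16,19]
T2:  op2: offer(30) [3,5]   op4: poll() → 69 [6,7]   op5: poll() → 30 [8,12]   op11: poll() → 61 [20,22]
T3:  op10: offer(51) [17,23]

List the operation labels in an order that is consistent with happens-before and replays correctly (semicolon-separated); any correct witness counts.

1. op1 poll() → empty, leaving queue <>
2. op3 offer(69), leaving queue <69>
3. op2 offer(30), leaving queue <69,30>
4. op4 poll() → 69, leaving queue <30>
5. op5 poll() → 30, leaving queue <>
6. op6 offer(61), leaving queue <61>
7. op8 offer(59), leaving queue <61,59>
8. op7 offer(44), leaving queue <61,59,44>
9. op9 offer(47), leaving queue <61,59,44,47>
10. op10 offer(51), leaving queue <61,59,44,47,51>
11. op11 poll() → 61, leaving queue <59,44,47,51>
12. op12 poll() → 59, leaving queue <44,47,51>

op1; op3; op2; op4; op5; op6; op8; op7; op9; op10; op11; op12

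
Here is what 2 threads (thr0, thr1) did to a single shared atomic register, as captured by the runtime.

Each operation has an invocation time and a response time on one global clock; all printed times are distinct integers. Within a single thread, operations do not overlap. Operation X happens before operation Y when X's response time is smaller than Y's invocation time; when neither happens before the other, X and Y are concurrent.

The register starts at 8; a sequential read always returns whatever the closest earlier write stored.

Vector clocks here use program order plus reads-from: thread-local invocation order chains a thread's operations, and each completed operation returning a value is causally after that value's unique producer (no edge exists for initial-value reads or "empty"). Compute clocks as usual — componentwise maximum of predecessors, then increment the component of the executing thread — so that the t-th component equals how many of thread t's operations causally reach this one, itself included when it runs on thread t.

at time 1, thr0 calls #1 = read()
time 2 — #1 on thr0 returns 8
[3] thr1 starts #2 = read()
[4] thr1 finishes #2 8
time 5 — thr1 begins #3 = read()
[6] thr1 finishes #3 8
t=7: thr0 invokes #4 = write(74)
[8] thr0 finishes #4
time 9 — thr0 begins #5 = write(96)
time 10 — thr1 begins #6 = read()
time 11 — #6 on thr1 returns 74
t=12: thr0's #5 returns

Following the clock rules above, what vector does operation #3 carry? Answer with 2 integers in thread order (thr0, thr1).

(0, 2)

#2, invoked 3, has no incoming edges; only thr1's bump applies → (0, 1)
#1, invoked 1, has no incoming edges; only thr0's bump applies → (1, 0)
#3, invoked 5, takes VC(#2)=(0, 1) under max, adds 1 for thr1 → (0, 2)
#4, invoked 7, takes VC(#1)=(1, 0) under max, adds 1 for thr0 → (2, 0)
#5, invoked 9, takes VC(#4)=(2, 0) under max, adds 1 for thr0 → (3, 0)
#6, invoked 10, takes VC(#3)=(0, 2), VC(#4)=(2, 0) under max, adds 1 for thr1 → (2, 3)
target: VC(#3) = (0, 2)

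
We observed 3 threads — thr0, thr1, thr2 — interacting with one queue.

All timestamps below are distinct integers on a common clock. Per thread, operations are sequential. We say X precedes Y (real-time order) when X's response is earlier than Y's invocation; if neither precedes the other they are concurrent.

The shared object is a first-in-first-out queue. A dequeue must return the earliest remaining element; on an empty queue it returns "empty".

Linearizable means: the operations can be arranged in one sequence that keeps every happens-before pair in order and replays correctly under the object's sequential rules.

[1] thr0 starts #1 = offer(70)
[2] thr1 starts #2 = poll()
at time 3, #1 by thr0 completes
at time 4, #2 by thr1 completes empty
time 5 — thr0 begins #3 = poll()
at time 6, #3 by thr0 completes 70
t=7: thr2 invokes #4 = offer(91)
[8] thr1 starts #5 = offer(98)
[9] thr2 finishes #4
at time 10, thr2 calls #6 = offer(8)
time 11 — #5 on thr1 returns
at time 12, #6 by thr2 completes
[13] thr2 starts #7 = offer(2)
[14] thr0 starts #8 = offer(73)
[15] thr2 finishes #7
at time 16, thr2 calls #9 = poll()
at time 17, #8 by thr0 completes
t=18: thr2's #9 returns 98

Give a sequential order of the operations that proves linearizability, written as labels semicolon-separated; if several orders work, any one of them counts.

#2; #1; #3; #5; #4; #6; #7; #8; #9

after step 1 (#2 poll() → empty): queue <>
after step 2 (#1 offer(70)): queue <70>
after step 3 (#3 poll() → 70): queue <>
after step 4 (#5 offer(98)): queue <98>
after step 5 (#4 offer(91)): queue <98,91>
after step 6 (#6 offer(8)): queue <98,91,8>
after step 7 (#7 offer(2)): queue <98,91,8,2>
after step 8 (#8 offer(73)): queue <98,91,8,2,73>
after step 9 (#9 poll() → 98): queue <91,8,2,73>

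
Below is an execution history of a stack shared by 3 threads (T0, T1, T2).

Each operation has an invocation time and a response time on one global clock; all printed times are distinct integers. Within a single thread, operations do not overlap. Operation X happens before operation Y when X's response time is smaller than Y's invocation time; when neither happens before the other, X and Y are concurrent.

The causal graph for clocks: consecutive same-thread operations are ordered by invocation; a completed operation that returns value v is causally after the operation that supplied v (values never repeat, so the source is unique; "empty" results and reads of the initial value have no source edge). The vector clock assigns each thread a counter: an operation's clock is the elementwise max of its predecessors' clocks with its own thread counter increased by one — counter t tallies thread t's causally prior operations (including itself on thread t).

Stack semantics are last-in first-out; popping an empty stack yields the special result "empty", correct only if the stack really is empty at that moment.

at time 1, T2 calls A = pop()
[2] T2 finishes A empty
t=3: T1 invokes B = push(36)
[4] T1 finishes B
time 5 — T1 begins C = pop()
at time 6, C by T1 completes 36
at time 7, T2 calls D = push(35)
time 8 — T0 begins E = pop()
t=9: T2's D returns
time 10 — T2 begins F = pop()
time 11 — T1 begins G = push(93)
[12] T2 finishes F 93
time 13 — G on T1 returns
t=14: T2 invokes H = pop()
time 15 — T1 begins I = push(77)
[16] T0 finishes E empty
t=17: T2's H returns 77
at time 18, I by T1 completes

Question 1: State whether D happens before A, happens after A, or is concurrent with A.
Answer: after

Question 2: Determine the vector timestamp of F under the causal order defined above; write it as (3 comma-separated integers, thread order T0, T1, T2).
Answer: (0, 3, 3)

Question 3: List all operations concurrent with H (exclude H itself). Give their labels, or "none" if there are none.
Answer: E, I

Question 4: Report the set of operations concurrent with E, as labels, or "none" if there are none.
Answer: D, F, G, H, I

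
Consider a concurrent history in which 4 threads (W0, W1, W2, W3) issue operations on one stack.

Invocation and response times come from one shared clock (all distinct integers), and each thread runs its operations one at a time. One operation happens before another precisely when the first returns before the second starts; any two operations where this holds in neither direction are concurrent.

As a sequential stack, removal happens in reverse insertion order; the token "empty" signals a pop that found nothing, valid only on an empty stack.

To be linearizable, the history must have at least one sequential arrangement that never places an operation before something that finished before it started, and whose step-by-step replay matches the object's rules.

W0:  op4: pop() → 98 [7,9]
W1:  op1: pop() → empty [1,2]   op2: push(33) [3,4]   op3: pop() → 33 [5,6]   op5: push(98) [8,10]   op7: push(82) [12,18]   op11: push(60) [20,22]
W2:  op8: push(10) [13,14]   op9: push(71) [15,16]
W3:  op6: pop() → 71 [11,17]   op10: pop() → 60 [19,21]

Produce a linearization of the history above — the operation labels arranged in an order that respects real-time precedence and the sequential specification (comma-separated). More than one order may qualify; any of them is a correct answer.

op1, op2, op3, op5, op4, op7, op8, op9, op6, op11, op10

after step 1 (op1 pop() → empty): stack <>
after step 2 (op2 push(33)): stack <33>
after step 3 (op3 pop() → 33): stack <>
after step 4 (op5 push(98)): stack <98>
after step 5 (op4 pop() → 98): stack <>
after step 6 (op7 push(82)): stack <82>
after step 7 (op8 push(10)): stack <82,10>
after step 8 (op9 push(71)): stack <82,10,71>
after step 9 (op6 pop() → 71): stack <82,10>
after step 10 (op11 push(60)): stack <82,10,60>
after step 11 (op10 pop() → 60): stack <82,10>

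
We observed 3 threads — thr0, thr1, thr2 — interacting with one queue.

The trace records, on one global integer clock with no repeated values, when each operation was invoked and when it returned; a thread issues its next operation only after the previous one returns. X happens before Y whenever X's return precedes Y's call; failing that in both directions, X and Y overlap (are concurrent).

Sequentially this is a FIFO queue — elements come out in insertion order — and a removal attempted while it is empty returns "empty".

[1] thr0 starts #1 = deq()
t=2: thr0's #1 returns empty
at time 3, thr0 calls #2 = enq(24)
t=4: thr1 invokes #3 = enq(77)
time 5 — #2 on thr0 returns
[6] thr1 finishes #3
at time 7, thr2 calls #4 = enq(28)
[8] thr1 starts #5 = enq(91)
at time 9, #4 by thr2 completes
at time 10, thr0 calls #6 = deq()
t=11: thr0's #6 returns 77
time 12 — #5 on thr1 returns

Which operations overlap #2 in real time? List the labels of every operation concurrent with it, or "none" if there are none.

#3

#2 spans [3,5]; an op avoiding the whole window 3..5 is ordered, any other is concurrent
#1 [1,2]: before
#3 [4,6]: concurrent
#4 [7,9]: after
#5 [8,12]: after
#6 [10,11]: after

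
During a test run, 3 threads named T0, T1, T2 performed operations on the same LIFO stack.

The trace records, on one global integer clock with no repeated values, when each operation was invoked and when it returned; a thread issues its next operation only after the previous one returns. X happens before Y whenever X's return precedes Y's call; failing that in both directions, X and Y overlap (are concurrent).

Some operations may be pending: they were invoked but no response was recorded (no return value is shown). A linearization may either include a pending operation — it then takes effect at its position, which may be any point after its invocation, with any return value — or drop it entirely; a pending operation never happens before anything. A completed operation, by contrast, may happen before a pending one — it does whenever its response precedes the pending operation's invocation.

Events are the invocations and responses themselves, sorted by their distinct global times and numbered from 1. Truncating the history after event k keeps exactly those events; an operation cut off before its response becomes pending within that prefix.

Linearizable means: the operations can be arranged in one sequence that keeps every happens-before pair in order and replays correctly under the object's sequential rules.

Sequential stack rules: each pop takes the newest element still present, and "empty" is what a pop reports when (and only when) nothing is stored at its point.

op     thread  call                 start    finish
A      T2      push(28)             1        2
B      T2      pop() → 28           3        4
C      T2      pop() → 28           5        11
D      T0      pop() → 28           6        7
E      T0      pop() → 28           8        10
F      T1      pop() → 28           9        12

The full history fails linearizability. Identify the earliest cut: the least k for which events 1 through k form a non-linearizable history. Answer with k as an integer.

7

events 1..6 are linearizable, e.g. via A, B:
1. A push(28), leaving stack <28>
2. B pop() → 28, leaving stack <>
at event 7 (D's time-7 response) nothing linearizes any more
including or dropping the 1 pending operation (C) in any combination fails
take A, B, D (pending dropped): step 3 already fails, because D pop() → 28 cannot occur there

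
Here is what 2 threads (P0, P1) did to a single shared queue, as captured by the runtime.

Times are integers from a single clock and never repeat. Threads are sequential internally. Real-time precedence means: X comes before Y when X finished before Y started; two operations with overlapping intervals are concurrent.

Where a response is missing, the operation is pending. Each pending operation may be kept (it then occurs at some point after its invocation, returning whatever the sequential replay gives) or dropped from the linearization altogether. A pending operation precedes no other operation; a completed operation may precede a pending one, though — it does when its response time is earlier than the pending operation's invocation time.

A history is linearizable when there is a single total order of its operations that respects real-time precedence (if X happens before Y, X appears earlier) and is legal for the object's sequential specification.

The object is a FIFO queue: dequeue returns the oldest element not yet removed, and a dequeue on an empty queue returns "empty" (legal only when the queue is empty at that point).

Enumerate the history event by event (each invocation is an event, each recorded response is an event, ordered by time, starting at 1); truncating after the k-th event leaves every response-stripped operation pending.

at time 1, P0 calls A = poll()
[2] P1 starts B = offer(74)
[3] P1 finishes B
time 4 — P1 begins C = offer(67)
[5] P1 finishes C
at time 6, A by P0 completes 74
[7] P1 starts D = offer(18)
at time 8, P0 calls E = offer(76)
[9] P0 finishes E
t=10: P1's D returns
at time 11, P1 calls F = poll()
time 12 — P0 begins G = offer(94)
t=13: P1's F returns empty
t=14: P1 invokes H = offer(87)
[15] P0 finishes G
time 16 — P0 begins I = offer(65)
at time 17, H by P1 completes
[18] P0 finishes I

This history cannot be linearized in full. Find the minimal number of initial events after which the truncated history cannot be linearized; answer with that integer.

13

events 1..12 are linearizable, e.g. via B, A, C, D, E:
after step 1 (B offer(74)): queue <74>
after step 2 (A poll() → 74): queue <>
after step 3 (C offer(67)): queue <67>
after step 4 (D offer(18)): queue <67,18>
after step 5 (E offer(76)): queue <67,18,76>
once event 13 joins (F's response, time 13), exhaustive search finds no witness
completion choices over the 1 pending operation (G) were checked; none helps
one such order, A, B, C, D, E, F (pending dropped), breaks at step 1 where A poll() → 74 is illegal
one such order, A, B, C, E, D, F (pending dropped), breaks at step 1 where A poll() → 74 is illegal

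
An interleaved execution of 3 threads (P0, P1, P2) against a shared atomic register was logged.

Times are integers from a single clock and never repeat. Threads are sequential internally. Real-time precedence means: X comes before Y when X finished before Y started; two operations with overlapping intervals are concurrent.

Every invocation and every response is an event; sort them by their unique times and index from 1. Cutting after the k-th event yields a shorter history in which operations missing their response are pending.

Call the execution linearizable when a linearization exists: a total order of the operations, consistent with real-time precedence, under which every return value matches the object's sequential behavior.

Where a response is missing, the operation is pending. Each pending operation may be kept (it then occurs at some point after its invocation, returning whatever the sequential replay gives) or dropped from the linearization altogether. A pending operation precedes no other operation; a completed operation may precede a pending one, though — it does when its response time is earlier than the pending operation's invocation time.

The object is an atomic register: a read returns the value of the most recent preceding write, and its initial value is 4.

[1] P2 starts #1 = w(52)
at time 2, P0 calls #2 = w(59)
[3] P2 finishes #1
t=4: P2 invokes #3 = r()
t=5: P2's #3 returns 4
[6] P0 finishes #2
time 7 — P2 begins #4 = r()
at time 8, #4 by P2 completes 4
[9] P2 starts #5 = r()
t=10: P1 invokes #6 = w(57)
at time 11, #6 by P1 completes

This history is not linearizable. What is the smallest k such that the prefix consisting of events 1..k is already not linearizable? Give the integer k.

events 1..4 are still linearizable — one witness is #1:
after step 1 (#1 w(52)): value 52
include event 5 — #3 responding at 5 — and every candidate order breaks
no escape via the 1 pending operation (#2): every completion choice fails
for example #1, #3 (pending dropped) fails at step 2: #3 r() → 4 is not legal there

5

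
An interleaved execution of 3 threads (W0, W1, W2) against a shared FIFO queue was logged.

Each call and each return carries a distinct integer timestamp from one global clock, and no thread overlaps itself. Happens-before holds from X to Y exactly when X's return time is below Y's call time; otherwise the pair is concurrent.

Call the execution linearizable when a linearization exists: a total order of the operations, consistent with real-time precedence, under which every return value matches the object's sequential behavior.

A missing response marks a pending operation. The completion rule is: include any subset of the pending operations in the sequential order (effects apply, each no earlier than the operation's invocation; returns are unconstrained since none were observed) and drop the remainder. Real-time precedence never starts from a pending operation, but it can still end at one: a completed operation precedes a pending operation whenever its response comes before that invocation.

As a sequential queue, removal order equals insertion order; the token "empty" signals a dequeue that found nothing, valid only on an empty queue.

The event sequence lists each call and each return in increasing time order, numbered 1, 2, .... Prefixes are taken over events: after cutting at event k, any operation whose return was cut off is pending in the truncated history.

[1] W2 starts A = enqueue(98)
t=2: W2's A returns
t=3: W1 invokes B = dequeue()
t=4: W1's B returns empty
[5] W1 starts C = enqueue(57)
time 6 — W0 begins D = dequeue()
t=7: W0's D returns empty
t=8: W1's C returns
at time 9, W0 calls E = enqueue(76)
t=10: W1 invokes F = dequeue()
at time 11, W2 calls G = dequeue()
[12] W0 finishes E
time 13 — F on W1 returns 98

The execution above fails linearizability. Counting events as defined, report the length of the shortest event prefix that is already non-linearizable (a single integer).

4

events 1..3 are still linearizable — one witness is A:
step 1: A enqueue(98) — queue <98>
at event 4 (B's time-4 response) nothing linearizes any more
take A, B: step 2 already fails, because B dequeue() → empty cannot occur there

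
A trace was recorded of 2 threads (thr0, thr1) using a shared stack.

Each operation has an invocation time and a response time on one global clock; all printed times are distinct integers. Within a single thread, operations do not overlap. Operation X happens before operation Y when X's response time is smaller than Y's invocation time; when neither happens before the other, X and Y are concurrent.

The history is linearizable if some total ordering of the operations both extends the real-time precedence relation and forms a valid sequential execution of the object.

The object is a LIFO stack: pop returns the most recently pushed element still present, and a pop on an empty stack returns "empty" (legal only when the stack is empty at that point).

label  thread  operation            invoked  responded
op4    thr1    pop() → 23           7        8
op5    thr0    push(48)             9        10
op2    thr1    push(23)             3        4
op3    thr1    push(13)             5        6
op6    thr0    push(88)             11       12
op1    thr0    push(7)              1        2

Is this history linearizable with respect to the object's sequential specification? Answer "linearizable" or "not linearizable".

through event 7 a valid linearization exists; event 8 (op4 responding at time 8) ends that
the sole real-time-consistent order of 4 completed operations fails the stack replay
sample order op1, op2, op3, op4 stalls at step 4 — op4 pop() → 23 has no legal effect

not linearizable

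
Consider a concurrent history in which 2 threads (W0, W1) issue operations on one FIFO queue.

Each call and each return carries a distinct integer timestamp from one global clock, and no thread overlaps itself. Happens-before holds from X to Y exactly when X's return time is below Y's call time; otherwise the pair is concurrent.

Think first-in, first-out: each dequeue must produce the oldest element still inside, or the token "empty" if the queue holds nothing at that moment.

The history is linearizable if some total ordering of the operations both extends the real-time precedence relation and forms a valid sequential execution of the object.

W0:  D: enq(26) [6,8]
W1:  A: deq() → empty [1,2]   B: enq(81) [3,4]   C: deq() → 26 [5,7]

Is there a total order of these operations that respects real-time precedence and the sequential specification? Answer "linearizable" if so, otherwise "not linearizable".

not linearizable

already the first 7 events (up to C's response at time 7) admit no linearization; the first 6 still do
the sole real-time-consistent order of 3 completed operations fails the FIFO queue replay
no completion choice of the 1 pending operation (D) rescues it — every subset was tried
sample order A, B, C (pending dropped) stalls at step 3 — C deq() → 26 has no legal effect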